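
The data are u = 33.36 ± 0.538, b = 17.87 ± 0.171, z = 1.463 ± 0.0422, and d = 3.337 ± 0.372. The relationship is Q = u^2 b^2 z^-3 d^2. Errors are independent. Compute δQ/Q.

0.242

Q is a product of powers, so relative uncertainties combine in quadrature:
  (2·δu/u)² = (2×0.0161)² = 0.00104;  (2·δb/b)² = (2×0.00957)² = 0.000366;  (-3·δz/z)² = (-3×0.0288)² = 0.00749;  (2·δd/d)² = (2×0.111)² = 0.0497
δQ/Q = √(0.0586) = 0.242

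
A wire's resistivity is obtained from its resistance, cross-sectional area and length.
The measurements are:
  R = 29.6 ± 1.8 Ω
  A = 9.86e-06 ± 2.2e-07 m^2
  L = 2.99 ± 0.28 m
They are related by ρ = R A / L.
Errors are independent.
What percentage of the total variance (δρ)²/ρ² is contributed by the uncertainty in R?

28.5%

(δρ/ρ)² = (1·δR/R)² + (1·δA/A)² + (-1·δL/L)²
  R term: (1×0.0608)² = 0.00370
  A term: (1×0.0223)² = 0.000498
  L term: (-1×0.0936)² = 0.00877
Total = 0.0130. Share from R = 0.00370/0.0130 = 0.285.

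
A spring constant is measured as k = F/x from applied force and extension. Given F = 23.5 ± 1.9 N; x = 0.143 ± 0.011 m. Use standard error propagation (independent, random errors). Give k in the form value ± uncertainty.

164 ± 18.3 N/m

Each factor contributes (exponent × relative error)² to (δk/k)²:
  (1·δF/F)² = (1×0.0809)² = 0.00654;  (-1·δx/x)² = (-1×0.0769)² = 0.00592
δk/k = √(0.0125) = 0.112
k = 164 N/m, so δk = 0.112 × 164 = 18.3 N/m.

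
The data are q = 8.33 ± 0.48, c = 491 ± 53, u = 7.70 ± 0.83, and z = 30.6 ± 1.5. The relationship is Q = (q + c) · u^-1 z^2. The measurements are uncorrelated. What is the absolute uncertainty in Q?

Let w = q + c = 499. δw = √(δq² + δc²) = √(0.230 + 2810) = 53.0, so δw/w = 0.106.
Q is then a monomial in w, u, z:
δQ/Q = √((δw/w)² + (-1·δu/u)² + (2·δz/z)²) = √(0.0113 + 0.0116 + 0.00961) = 0.180
Q = 60700, so δQ = 0.180 × 60700 = 10900.

10900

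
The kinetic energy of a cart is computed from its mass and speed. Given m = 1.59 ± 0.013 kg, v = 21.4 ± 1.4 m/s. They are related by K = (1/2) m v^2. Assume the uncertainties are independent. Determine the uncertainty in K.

47.7 J

Since K is a product/quotient, work with relative uncertainties:
  (1·δm/m)² = (1×0.00818)² = 6.68e-05;  (2·δv/v)² = (2×0.0654)² = 0.0171
δK/K = √(0.0172) = 0.131
K = 364 J, so δK = 0.131 × 364 = 47.7 J.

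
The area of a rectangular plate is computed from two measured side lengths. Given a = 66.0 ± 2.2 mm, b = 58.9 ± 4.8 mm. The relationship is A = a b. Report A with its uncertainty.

Products/powers → add relative errors in quadrature, weighted by exponent:
  (1·δa/a)² = (1×0.0333)² = 0.00111;  (1·δb/b)² = (1×0.0815)² = 0.00664
δA/A = √(0.00775) = 0.0880
A = 3890 mm^2, so δA = 0.0880 × 3890 = 342 mm^2.

3890 ± 342 mm^2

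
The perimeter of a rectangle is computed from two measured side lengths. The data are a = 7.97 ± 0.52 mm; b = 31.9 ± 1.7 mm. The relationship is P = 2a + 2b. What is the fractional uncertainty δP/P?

0.0446

Sums and differences: (δP)² = Σ (cᵢ δxᵢ)².
  (2·δa)² = 1.08;  (2·δb)² = 11.6
δP = √(12.6) = 3.56 mm
P = 79.7 mm, so δP/P = 3.56/79.7 = 0.0446.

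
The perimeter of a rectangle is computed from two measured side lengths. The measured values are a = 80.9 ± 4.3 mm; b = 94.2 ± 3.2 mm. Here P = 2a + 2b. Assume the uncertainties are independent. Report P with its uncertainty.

Absolute uncertainties add in quadrature for a linear combination:
  (2·δa)² = 74.0;  (2·δb)² = 41.0
δP = √(115) = 10.7 mm
P = 350 mm.

350 ± 10.7 mm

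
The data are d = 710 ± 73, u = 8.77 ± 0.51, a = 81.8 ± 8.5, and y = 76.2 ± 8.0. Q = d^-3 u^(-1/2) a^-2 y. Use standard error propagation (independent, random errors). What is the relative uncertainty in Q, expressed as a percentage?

38.8%

Since Q is a product/quotient, work with relative uncertainties:
  (-3·δd/d)² = (-3×0.103)² = 0.0951;  (−½·δu/u)² = (-0.5×0.0582)² = 0.000845;  (-2·δa/a)² = (-2×0.104)² = 0.0432;  (1·δy/y)² = (1×0.105)² = 0.0110
δQ/Q = √(0.150) = 0.388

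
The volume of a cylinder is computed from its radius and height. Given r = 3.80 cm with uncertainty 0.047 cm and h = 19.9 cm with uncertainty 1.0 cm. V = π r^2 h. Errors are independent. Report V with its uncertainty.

Since V is a product/quotient, work with relative uncertainties:
  (2·δr/r)² = (2×0.0124)² = 0.000612;  (1·δh/h)² = (1×0.0503)² = 0.00253
δV/V = √(0.00314) = 0.0560
V = 903 cm^3, so δV = 0.0560 × 903 = 50.6 cm^3.

903 ± 50.6 cm^3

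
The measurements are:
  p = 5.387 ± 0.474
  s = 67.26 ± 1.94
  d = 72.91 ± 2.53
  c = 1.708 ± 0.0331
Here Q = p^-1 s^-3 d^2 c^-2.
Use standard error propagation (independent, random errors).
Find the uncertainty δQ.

For a monomial Q ∝ p^-1, s^-3, d^2, c^-2, fractional errors add in quadrature:
  (-1·δp/p)² = (-1×0.0880)² = 0.00774;  (-3·δs/s)² = (-3×0.0288)² = 0.00749;  (2·δd/d)² = (2×0.0347)² = 0.00482;  (-2·δc/c)² = (-2×0.0194)² = 0.00150
δQ/Q = √(0.0215) = 0.147
Q = 0.001112, so δQ = 0.147 × 0.001112 = 0.000163.

0.000163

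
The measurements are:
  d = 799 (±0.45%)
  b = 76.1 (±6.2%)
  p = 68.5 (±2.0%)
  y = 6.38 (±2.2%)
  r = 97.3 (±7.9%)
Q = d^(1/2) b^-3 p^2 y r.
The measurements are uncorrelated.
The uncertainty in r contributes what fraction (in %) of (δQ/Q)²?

(δQ/Q)² = (½·δd/d)² + (-3·δb/b)² + (2·δp/p)² + (1·δy/y)² + (1·δr/r)²
  d term: (0.5×0.00450)² = 5.06e-06
  b term: (-3×0.0620)² = 0.0346
  p term: (2×0.0200)² = 0.00160
  y term: (1×0.0220)² = 0.000484
  r term: (1×0.0790)² = 0.00624
Total = 0.0429. Share from r = 0.00624/0.0429 = 0.145.

14.5%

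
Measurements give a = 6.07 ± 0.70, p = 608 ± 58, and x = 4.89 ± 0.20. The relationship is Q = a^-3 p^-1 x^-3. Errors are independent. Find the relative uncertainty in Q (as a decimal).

0.379

For a monomial Q ∝ a^-3, p^-1, x^-3, fractional errors add in quadrature:
  (-3·δa/a)² = (-3×0.115)² = 0.120;  (-1·δp/p)² = (-1×0.0954)² = 0.00910;  (-3·δx/x)² = (-3×0.0409)² = 0.0151
δQ/Q = √(0.144) = 0.379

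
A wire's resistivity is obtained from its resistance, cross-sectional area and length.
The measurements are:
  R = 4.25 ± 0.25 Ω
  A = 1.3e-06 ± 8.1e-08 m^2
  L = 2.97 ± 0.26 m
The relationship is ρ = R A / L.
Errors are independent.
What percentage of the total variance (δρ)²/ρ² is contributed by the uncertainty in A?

25.9%

(δρ/ρ)² = (1·δR/R)² + (1·δA/A)² + (-1·δL/L)²
  R term: (1×0.0588)² = 0.00346
  A term: (1×0.0623)² = 0.00388
  L term: (-1×0.0875)² = 0.00766
Total = 0.0150. Share from A = 0.00388/0.0150 = 0.259.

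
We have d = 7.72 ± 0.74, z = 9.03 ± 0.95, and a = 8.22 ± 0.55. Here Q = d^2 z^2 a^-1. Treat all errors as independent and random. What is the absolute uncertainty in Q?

173

Relative error in a monomial: (δQ/Q)² = Σ (nᵢ · δxᵢ/xᵢ)².
  (2·δd/d)² = (2×0.0959)² = 0.0368;  (2·δz/z)² = (2×0.105)² = 0.0443;  (-1·δa/a)² = (-1×0.0669)² = 0.00448
δQ/Q = √(0.0855) = 0.292
Q = 591, so δQ = 0.292 × 591 = 173.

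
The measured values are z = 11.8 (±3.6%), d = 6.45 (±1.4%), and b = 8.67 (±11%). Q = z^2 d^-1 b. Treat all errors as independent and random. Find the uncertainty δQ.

Since Q is a product/quotient, work with relative uncertainties:
  (2·δz/z)² = (2×0.0360)² = 0.00518;  (-1·δd/d)² = (-1×0.0140)² = 0.000196;  (1·δb/b)² = (1×0.110)² = 0.0121
δQ/Q = √(0.0175) = 0.132
Q = 187, so δQ = 0.132 × 187 = 24.7.

24.7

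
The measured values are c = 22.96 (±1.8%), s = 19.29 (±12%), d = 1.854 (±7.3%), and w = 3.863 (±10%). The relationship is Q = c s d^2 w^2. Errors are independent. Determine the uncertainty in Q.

Since Q is a product/quotient, work with relative uncertainties:
  (1·δc/c)² = (1×0.0180)² = 0.000324;  (1·δs/s)² = (1×0.120)² = 0.0144;  (2·δd/d)² = (2×0.0730)² = 0.0213;  (2·δw/w)² = (2×0.100)² = 0.0400
δQ/Q = √(0.0760) = 0.276
Q = 22720, so δQ = 0.276 × 22720 = 6260.

6260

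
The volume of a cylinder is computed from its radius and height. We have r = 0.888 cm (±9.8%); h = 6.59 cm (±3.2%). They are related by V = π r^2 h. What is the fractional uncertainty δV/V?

0.199

Each factor contributes (exponent × relative error)² to (δV/V)²:
  (2·δr/r)² = (2×0.0980)² = 0.0384;  (1·δh/h)² = (1×0.0320)² = 0.00102
δV/V = √(0.0394) = 0.199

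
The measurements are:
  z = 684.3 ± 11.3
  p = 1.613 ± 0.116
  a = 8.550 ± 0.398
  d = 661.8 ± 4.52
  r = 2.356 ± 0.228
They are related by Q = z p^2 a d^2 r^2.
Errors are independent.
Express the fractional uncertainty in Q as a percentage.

Since Q is a product/quotient, work with relative uncertainties:
  (1·δz/z)² = (1×0.0165)² = 0.000273;  (2·δp/p)² = (2×0.0719)² = 0.0207;  (1·δa/a)² = (1×0.0465)² = 0.00217;  (2·δd/d)² = (2×0.00683)² = 0.000187;  (2·δr/r)² = (2×0.0968)² = 0.0375
δQ/Q = √(0.0608) = 0.247

24.7%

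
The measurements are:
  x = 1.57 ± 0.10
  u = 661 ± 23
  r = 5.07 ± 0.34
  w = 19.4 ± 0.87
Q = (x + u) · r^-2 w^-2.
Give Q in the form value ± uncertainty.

0.0685 ± 0.0113

Let h = x + u = 663. δh = √(δx² + δu²) = √(0.0100 + 529) = 23.0, so δh/h = 0.0347.
Q is then a monomial in h, r, w:
δQ/Q = √((δh/h)² + (-2·δr/r)² + (-2·δw/w)²) = √(0.00121 + 0.0180 + 0.00804) = 0.165
Q = 0.0685, so δQ = 0.165 × 0.0685 = 0.0113.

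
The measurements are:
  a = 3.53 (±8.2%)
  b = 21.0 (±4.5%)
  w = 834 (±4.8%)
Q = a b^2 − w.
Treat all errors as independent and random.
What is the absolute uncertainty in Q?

194

Let p = a·b^2 = 1560. δp/p = √((1·δa/a)² + (2·δb/b)²) = √(0.00672 + 0.00810) = 0.122, so δp = 190.
Q = p − w: δQ = √(δp² + δw²) = √(35900 + 1600) = 194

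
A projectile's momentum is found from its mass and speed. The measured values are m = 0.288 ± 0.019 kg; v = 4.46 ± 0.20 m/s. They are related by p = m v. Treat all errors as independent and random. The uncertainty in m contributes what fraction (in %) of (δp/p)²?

68.4%

(δp/p)² = (1·δm/m)² + (1·δv/v)²
  m term: (1×0.0660)² = 0.00435
  v term: (1×0.0448)² = 0.00201
Total = 0.00636. Share from m = 0.00435/0.00636 = 0.684.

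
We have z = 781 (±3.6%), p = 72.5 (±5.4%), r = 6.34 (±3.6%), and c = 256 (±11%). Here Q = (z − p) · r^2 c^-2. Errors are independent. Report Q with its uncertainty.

0.435 ± 0.102

Let u = z − p = 708. δu = √(δz² + δp²) = √(791 + 15.3) = 28.4, so δu/u = 0.0401.
Q is then a monomial in u, r, c:
δQ/Q = √((δu/u)² + (2·δr/r)² + (-2·δc/c)²) = √(0.00161 + 0.00518 + 0.0484) = 0.235
Q = 0.435, so δQ = 0.235 × 0.435 = 0.102.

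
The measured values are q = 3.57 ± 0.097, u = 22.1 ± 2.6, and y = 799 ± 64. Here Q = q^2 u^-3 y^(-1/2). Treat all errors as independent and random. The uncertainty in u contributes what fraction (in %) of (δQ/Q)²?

96.5%

(δQ/Q)² = (2·δq/q)² + (-3·δu/u)² + (−½·δy/y)²
  q term: (2×0.0272)² = 0.00295
  u term: (-3×0.118)² = 0.125
  y term: (-0.5×0.0801)² = 0.00160
Total = 0.129. Share from u = 0.125/0.129 = 0.965.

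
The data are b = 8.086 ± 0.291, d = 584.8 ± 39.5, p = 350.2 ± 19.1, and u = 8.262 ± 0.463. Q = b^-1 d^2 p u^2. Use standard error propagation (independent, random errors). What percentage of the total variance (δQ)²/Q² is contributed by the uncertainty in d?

52.0%

(δQ/Q)² = (-1·δb/b)² + (2·δd/d)² + (1·δp/p)² + (2·δu/u)²
  b term: (-1×0.0360)² = 0.00130
  d term: (2×0.0675)² = 0.0182
  p term: (1×0.0545)² = 0.00297
  u term: (2×0.0560)² = 0.0126
Total = 0.0351. Share from d = 0.0182/0.0351 = 0.520.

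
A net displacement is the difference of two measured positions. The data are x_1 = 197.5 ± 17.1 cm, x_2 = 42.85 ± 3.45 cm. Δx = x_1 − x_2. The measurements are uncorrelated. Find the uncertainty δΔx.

Δx is a linear combination, so absolute uncertainties add in quadrature:
  (δx_1)² = 292;  (δx_2)² = 11.9
δΔx = √(304) = 17.4 cm

17.4 cm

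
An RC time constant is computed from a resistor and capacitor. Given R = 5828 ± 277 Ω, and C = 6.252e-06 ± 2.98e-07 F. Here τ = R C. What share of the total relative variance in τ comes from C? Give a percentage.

50.1%

(δτ/τ)² = (1·δR/R)² + (1·δC/C)²
  R term: (1×0.0475)² = 0.00226
  C term: (1×0.0477)² = 0.00227
Total = 0.00453. Share from C = 0.00227/0.00453 = 0.501.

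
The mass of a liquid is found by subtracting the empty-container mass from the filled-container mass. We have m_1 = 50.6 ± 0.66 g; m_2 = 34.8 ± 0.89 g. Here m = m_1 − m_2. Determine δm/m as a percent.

Sums and differences: (δm)² = Σ (cᵢ δxᵢ)².
  (δm_1)² = 0.436;  (δm_2)² = 0.792
δm = √(1.23) = 1.11 g
m = 15.8 g, so δm/m = 1.11/15.8 = 0.0701.

7.01%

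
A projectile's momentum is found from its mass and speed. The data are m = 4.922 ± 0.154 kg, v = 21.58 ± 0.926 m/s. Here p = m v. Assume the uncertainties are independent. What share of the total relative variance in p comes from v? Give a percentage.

65.3%

(δp/p)² = (1·δm/m)² + (1·δv/v)²
  m term: (1×0.0313)² = 0.000979
  v term: (1×0.0429)² = 0.00184
Total = 0.00282. Share from v = 0.00184/0.00282 = 0.653.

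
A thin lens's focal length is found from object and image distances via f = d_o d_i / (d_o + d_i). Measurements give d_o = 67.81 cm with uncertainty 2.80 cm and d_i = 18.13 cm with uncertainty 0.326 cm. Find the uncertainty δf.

∂f/∂d_o = (d_i/(d_o+d_i))² = 0.0445;  ∂f/∂d_i = (d_o/(d_o+d_i))² = 0.623
δf = √((∂f/∂d_o · δd_o)² + (∂f/∂d_i · δd_i)²) = √(0.0155 + 0.0412) = 0.238 cm

0.238 cm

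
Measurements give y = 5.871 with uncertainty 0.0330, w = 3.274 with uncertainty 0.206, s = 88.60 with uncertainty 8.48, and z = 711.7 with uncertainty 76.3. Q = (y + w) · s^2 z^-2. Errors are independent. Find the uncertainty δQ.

Let u = y + w = 9.145. δu = √(δy² + δw²) = √(0.00109 + 0.0424) = 0.209, so δu/u = 0.0228.
Q is then a monomial in u, s, z:
δQ/Q = √((δu/u)² + (2·δs/s)² + (-2·δz/z)²) = √(0.000520 + 0.0366 + 0.0460) = 0.288
Q = 0.1417, so δQ = 0.288 × 0.1417 = 0.0409.

0.0409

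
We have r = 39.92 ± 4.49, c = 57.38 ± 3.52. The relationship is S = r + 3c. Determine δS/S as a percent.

For a sum/difference, combine absolute errors in quadrature:
  (δr)² = 20.2;  (3·δc)² = 112
δS = √(132) = 11.5
S = 212.1, so δS/S = 11.5/212.1 = 0.0541.

5.41%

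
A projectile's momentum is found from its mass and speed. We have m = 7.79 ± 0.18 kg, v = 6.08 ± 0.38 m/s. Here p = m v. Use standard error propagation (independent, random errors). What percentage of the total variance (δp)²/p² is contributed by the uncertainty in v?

88.0%

(δp/p)² = (1·δm/m)² + (1·δv/v)²
  m term: (1×0.0231)² = 0.000534
  v term: (1×0.0625)² = 0.00391
Total = 0.00444. Share from v = 0.00391/0.00444 = 0.880.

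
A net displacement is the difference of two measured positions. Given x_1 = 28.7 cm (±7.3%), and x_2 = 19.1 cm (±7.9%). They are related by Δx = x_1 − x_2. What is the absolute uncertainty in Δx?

2.58 cm

Each term contributes (cᵢ δxᵢ)² to (δΔx)²:
  (δx_1)² = 4.39;  (δx_2)² = 2.28
δΔx = √(6.67) = 2.58 cm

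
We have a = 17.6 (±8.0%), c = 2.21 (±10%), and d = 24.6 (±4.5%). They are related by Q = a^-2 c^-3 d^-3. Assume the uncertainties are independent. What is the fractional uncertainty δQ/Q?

0.366

For a monomial Q ∝ a^-2, c^-3, d^-3, fractional errors add in quadrature:
  (-2·δa/a)² = (-2×0.0800)² = 0.0256;  (-3·δc/c)² = (-3×0.100)² = 0.0900;  (-3·δd/d)² = (-3×0.0450)² = 0.0182
δQ/Q = √(0.134) = 0.366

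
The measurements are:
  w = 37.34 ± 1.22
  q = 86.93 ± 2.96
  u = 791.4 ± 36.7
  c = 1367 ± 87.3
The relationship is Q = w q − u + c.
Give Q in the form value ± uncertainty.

3822 ± 180

Let p = w·q = 3246. δp/p = √((1·δw/w)² + (1·δq/q)²) = √(0.00107 + 0.00116) = 0.0472, so δp = 153.
Q = p − u + c: δQ = √(δp² + δu² + δc²) = √(23500 + 1350 + 7620) = 180
Q = 3822.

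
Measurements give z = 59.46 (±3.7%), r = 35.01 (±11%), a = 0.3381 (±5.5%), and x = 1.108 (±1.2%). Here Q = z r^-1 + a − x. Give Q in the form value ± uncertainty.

0.9285 ± 0.198

Let p = z·r^-1 = 1.698. δp/p = √((1·δz/z)² + (-1·δr/r)²) = √(0.00137 + 0.0121) = 0.116, so δp = 0.197.
Q = p + a − x: δQ = √(δp² + δa² + δx²) = √(0.0389 + 0.000346 + 0.000177) = 0.198
Q = 0.9285.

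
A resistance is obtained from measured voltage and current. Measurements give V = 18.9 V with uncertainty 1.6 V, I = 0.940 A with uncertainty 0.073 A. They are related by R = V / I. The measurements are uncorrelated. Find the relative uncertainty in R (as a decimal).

R is a product of powers, so relative uncertainties combine in quadrature:
  (1·δV/V)² = (1×0.0847)² = 0.00717;  (-1·δI/I)² = (-1×0.0777)² = 0.00603
δR/R = √(0.0132) = 0.115

0.115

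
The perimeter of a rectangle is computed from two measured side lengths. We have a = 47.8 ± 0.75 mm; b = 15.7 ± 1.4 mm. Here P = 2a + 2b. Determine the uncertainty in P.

3.18 mm

Sums and differences: (δP)² = Σ (cᵢ δxᵢ)².
  (2·δa)² = 2.25;  (2·δb)² = 7.84
δP = √(10.1) = 3.18 mm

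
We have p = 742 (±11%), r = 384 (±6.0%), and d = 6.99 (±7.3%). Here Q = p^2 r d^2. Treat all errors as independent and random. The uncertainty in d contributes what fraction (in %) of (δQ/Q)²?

29.1%

(δQ/Q)² = (2·δp/p)² + (1·δr/r)² + (2·δd/d)²
  p term: (2×0.110)² = 0.0484
  r term: (1×0.0600)² = 0.00360
  d term: (2×0.0730)² = 0.0213
Total = 0.0733. Share from d = 0.0213/0.0733 = 0.291.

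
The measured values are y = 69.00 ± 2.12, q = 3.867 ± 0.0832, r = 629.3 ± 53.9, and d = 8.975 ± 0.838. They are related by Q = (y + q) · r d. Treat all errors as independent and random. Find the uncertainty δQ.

Let u = y + q = 72.87. δu = √(δy² + δq²) = √(4.49 + 0.00692) = 2.12, so δu/u = 0.0291.
Q is then a monomial in u, r, d:
δQ/Q = √((δu/u)² + (1·δr/r)² + (1·δd/d)²) = √(0.000848 + 0.00734 + 0.00872) = 0.130
Q = 411600, so δQ = 0.130 × 411600 = 53500.

53500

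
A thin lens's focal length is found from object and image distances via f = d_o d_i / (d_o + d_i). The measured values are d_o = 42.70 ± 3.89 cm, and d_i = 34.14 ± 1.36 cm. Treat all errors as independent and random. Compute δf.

0.875 cm

∂f/∂d_o = (d_i/(d_o+d_i))² = 0.197;  ∂f/∂d_i = (d_o/(d_o+d_i))² = 0.309
δf = √((∂f/∂d_o · δd_o)² + (∂f/∂d_i · δd_i)²) = √(0.590 + 0.176) = 0.875 cm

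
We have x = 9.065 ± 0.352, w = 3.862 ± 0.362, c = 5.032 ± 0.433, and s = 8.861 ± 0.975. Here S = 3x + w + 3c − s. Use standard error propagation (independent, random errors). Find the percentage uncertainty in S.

For a sum/difference, combine absolute errors in quadrature:
  (3·δx)² = 1.12;  (δw)² = 0.131;  (3·δc)² = 1.69;  (δs)² = 0.951
δS = √(3.88) = 1.97
S = 37.29, so δS/S = 1.97/37.29 = 0.0528.

5.28%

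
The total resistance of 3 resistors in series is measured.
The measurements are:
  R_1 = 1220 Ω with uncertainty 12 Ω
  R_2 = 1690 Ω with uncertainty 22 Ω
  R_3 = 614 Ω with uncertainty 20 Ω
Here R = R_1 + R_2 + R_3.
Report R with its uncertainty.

3520 ± 32.1 Ω

For a sum/difference, combine absolute errors in quadrature:
  (δR_1)² = 144;  (δR_2)² = 484;  (δR_3)² = 400
δR = √(1030) = 32.1 Ω
R = 3520 Ω.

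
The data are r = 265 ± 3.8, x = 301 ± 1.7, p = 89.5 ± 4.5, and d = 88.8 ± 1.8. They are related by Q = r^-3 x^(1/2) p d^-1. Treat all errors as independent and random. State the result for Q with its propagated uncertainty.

Each factor contributes (exponent × relative error)² to (δQ/Q)²:
  (-3·δr/r)² = (-3×0.0143)² = 0.00185;  (½·δx/x)² = (0.5×0.00565)² = 7.97e-06;  (1·δp/p)² = (1×0.0503)² = 0.00253;  (-1·δd/d)² = (-1×0.0203)² = 0.000411
δQ/Q = √(0.00480) = 0.0693
Q = 9.4e-07, so δQ = 0.0693 × 9.4e-07 = 6.51e-08.

(9.40 ± 0.651) × 10^-7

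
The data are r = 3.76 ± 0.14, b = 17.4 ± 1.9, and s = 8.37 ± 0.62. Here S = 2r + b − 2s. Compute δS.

Absolute uncertainties add in quadrature for a linear combination:
  (2·δr)² = 0.0784;  (δb)² = 3.61;  (2·δs)² = 1.54
δS = √(5.23) = 2.29

2.29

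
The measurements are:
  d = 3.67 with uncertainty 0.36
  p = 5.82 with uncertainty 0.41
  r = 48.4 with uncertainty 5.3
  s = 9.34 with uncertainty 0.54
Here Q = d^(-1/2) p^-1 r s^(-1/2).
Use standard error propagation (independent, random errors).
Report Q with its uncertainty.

Products/powers → add relative errors in quadrature, weighted by exponent:
  (−½·δd/d)² = (-0.5×0.0981)² = 0.00241;  (-1·δp/p)² = (-1×0.0704)² = 0.00496;  (1·δr/r)² = (1×0.110)² = 0.0120;  (−½·δs/s)² = (-0.5×0.0578)² = 0.000836
δQ/Q = √(0.0202) = 0.142
Q = 1.42, so δQ = 0.142 × 1.42 = 0.202.

1.42 ± 0.202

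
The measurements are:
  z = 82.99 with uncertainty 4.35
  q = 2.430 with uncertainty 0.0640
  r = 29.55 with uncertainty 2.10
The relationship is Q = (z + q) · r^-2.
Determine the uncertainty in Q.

Let u = z + q = 85.42. δu = √(δz² + δq²) = √(18.9 + 0.00410) = 4.35, so δu/u = 0.0509.
Q is then a monomial in u, r:
δQ/Q = √((δu/u)² + (-2·δr/r)²) = √(0.00259 + 0.0202) = 0.151
Q = 0.09782, so δQ = 0.151 × 0.09782 = 0.0148.

0.0148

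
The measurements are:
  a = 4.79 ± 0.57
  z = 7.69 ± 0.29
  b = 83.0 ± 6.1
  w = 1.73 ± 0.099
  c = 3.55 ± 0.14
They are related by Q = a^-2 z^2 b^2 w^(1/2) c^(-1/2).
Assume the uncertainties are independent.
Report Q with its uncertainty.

For a monomial Q ∝ a^-2, z^2, b^2, w^(1/2), c^(-1/2), fractional errors add in quadrature:
  (-2·δa/a)² = (-2×0.119)² = 0.0566;  (2·δz/z)² = (2×0.0377)² = 0.00569;  (2·δb/b)² = (2×0.0735)² = 0.0216;  (½·δw/w)² = (0.5×0.0572)² = 0.000819;  (−½·δc/c)² = (-0.5×0.0394)² = 0.000389
δQ/Q = √(0.0851) = 0.292
Q = 12400, so δQ = 0.292 × 12400 = 3620.

12400 ± 3620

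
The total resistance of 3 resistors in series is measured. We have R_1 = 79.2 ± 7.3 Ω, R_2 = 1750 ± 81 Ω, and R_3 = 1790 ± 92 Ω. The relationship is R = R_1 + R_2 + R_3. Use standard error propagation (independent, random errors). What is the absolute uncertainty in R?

Sums and differences: (δR)² = Σ (cᵢ δxᵢ)².
  (δR_1)² = 53.3;  (δR_2)² = 6560;  (δR_3)² = 8460
δR = √(15100) = 123 Ω

123 Ω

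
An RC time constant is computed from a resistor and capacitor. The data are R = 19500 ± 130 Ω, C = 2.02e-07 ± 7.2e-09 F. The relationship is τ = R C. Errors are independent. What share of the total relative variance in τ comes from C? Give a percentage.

96.6%

(δτ/τ)² = (1·δR/R)² + (1·δC/C)²
  R term: (1×0.00667)² = 4.44e-05
  C term: (1×0.0356)² = 0.00127
Total = 0.00131. Share from C = 0.00127/0.00131 = 0.966.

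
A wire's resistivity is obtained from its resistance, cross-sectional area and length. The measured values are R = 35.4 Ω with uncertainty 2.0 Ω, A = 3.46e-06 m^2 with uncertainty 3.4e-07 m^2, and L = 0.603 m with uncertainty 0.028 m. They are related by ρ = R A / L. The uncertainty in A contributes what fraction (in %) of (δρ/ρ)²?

(δρ/ρ)² = (1·δR/R)² + (1·δA/A)² + (-1·δL/L)²
  R term: (1×0.0565)² = 0.00319
  A term: (1×0.0983)² = 0.00966
  L term: (-1×0.0464)² = 0.00216
Total = 0.0150. Share from A = 0.00966/0.0150 = 0.644.

64.4%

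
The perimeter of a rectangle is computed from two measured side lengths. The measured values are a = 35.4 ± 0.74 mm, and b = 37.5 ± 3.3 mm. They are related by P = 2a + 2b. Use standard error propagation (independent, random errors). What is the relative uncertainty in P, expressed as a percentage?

4.64%

Each term contributes (cᵢ δxᵢ)² to (δP)²:
  (2·δa)² = 2.19;  (2·δb)² = 43.6
δP = √(45.8) = 6.76 mm
P = 146 mm, so δP/P = 6.76/146 = 0.0464.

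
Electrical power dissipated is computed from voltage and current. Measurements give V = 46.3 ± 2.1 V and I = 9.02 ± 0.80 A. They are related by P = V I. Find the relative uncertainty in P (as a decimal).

0.0996

Since P is a product/quotient, work with relative uncertainties:
  (1·δV/V)² = (1×0.0454)² = 0.00206;  (1·δI/I)² = (1×0.0887)² = 0.00787
δP/P = √(0.00992) = 0.0996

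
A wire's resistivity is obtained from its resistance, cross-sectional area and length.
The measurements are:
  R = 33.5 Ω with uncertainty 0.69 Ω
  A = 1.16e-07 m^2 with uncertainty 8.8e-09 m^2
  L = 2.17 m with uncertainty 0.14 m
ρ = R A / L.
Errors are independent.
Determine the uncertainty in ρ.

1.82e-07 Ω·m

For a monomial ρ ∝ R, A, L^-1, fractional errors add in quadrature:
  (1·δR/R)² = (1×0.0206)² = 0.000424;  (1·δA/A)² = (1×0.0759)² = 0.00576;  (-1·δL/L)² = (-1×0.0645)² = 0.00416
δρ/ρ = √(0.0103) = 0.102
ρ = 1.79e-06 Ω·m, so δρ = 0.102 × 1.79e-06 = 1.82e-07 Ω·m.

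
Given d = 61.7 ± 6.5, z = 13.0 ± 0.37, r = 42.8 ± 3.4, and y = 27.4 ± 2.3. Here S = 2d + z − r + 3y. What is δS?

Sums and differences: (δS)² = Σ (cᵢ δxᵢ)².
  (2·δd)² = 169;  (δz)² = 0.137;  (δr)² = 11.6;  (3·δy)² = 47.6
δS = √(228) = 15.1

15.1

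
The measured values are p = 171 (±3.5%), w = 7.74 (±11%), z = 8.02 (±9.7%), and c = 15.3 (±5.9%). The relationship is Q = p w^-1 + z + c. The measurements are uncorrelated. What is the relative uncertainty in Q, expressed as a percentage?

Let h = p·w^-1 = 22.1. δh/h = √((1·δp/p)² + (-1·δw/w)²) = √(0.00123 + 0.0121) = 0.115, so δh = 2.55.
Q = h + z + c: δQ = √(δh² + δz² + δc²) = √(6.50 + 0.605 + 0.815) = 2.81
Q = 45.4, so δQ/Q = 2.81/45.4 = 0.0620.

6.20%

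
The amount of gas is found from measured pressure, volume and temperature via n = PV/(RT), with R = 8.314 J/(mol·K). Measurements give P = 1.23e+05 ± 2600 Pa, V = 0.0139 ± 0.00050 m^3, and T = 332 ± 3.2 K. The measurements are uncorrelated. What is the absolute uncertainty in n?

n is a product of powers, so relative uncertainties combine in quadrature:
  (1·δP/P)² = (1×0.0211)² = 0.000447;  (1·δV/V)² = (1×0.0360)² = 0.00129;  (-1·δT/T)² = (-1×0.00964)² = 9.29e-05
δn/n = √(0.00183) = 0.0428
n = 0.619 mol, so δn = 0.0428 × 0.619 = 0.0265 mol.

0.0265 mol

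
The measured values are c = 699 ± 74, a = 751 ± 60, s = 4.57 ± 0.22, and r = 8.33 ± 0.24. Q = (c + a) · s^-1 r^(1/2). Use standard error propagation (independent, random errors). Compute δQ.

75.7

Let u = c + a = 1450. δu = √(δc² + δa²) = √(5480 + 3600) = 95.3, so δu/u = 0.0657.
Q is then a monomial in u, s, r:
δQ/Q = √((δu/u)² + (-1·δs/s)² + (½·δr/r)²) = √(0.00432 + 0.00232 + 0.000208) = 0.0827
Q = 916, so δQ = 0.0827 × 916 = 75.7.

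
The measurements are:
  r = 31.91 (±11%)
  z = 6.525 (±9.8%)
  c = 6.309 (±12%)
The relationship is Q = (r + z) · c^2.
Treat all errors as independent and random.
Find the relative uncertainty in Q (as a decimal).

0.257

Let u = r + z = 38.44. δu = √(δr² + δz²) = √(12.3 + 0.409) = 3.57, so δu/u = 0.0928.
Q is then a monomial in u, c:
δQ/Q = √((δu/u)² + (2·δc/c)²) = √(0.00862 + 0.0576) = 0.257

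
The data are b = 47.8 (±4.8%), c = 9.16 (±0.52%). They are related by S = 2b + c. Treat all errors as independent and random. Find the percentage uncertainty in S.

4.38%

Absolute uncertainties add in quadrature for a linear combination:
  (2·δb)² = 21.1;  (δc)² = 0.00227
δS = √(21.1) = 4.59
S = 105, so δS/S = 4.59/105 = 0.0438.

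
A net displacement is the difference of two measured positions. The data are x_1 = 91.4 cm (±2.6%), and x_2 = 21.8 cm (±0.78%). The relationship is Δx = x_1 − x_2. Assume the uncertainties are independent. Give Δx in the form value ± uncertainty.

69.6 ± 2.38 cm

Δx is a linear combination, so absolute uncertainties add in quadrature:
  (δx_1)² = 5.65;  (δx_2)² = 0.0289
δΔx = √(5.68) = 2.38 cm
Δx = 69.6 cm.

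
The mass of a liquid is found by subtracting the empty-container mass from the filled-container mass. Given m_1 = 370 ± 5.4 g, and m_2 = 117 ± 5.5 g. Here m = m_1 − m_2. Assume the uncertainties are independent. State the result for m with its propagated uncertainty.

253 ± 7.71 g

m is a linear combination, so absolute uncertainties add in quadrature:
  (δm_1)² = 29.2;  (δm_2)² = 30.2
δm = √(59.4) = 7.71 g
m = 253 g.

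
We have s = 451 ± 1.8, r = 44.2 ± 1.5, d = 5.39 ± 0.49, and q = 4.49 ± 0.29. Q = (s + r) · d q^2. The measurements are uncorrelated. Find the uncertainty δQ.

8500

Let u = s + r = 495. δu = √(δs² + δr²) = √(3.24 + 2.25) = 2.34, so δu/u = 0.00473.
Q is then a monomial in u, d, q:
δQ/Q = √((δu/u)² + (1·δd/d)² + (2·δq/q)²) = √(2.24e-05 + 0.00826 + 0.0167) = 0.158
Q = 53800, so δQ = 0.158 × 53800 = 8500.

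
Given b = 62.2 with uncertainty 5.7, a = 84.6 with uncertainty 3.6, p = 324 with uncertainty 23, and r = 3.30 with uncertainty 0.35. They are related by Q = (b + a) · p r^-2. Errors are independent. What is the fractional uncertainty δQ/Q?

Let u = b + a = 147. δu = √(δb² + δa²) = √(32.5 + 13.0) = 6.74, so δu/u = 0.0459.
Q is then a monomial in u, p, r:
δQ/Q = √((δu/u)² + (1·δp/p)² + (-2·δr/r)²) = √(0.00211 + 0.00504 + 0.0450) = 0.228

0.228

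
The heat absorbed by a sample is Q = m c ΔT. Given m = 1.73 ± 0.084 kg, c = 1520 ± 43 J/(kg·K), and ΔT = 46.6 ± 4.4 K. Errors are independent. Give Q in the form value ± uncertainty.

Relative error in a monomial: (δQ/Q)² = Σ (nᵢ · δxᵢ/xᵢ)².
  (1·δm/m)² = (1×0.0486)² = 0.00236;  (1·δc/c)² = (1×0.0283)² = 0.000800;  (1·δΔT/ΔT)² = (1×0.0944)² = 0.00892
δQ/Q = √(0.0121) = 0.110
Q = 1.23e+05 J, so δQ = 0.110 × 1.23e+05 = 13500 J.

(1.23 ± 0.135) × 10^5 J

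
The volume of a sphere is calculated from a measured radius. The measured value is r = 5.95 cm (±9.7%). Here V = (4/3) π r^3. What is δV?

V is a product of powers, so relative uncertainties combine in quadrature:
  (3·δr/r)² = (3×0.0970)² = 0.0847
δV/V = √(0.0847) = 0.291
V = 882 cm^3, so δV = 0.291 × 882 = 257 cm^3.

257 cm^3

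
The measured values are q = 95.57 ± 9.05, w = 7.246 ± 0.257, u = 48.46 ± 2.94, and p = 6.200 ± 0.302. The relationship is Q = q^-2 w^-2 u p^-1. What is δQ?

3.53e-06

Each factor contributes (exponent × relative error)² to (δQ/Q)²:
  (-2·δq/q)² = (-2×0.0947)² = 0.0359;  (-2·δw/w)² = (-2×0.0355)² = 0.00503;  (1·δu/u)² = (1×0.0607)² = 0.00368;  (-1·δp/p)² = (-1×0.0487)² = 0.00237
δQ/Q = √(0.0470) = 0.217
Q = 1.63e-05, so δQ = 0.217 × 1.63e-05 = 3.53e-06.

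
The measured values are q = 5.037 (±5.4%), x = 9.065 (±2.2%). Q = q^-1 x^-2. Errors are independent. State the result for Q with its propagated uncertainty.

Products/powers → add relative errors in quadrature, weighted by exponent:
  (-1·δq/q)² = (-1×0.0540)² = 0.00292;  (-2·δx/x)² = (-2×0.0220)² = 0.00194
δQ/Q = √(0.00485) = 0.0697
Q = 0.002416, so δQ = 0.0697 × 0.002416 = 0.000168.

0.002416 ± 0.000168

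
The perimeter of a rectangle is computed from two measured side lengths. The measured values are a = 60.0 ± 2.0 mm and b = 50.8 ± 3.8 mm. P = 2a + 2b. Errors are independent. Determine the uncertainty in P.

Absolute uncertainties add in quadrature for a linear combination:
  (2·δa)² = 16.0;  (2·δb)² = 57.8
δP = √(73.8) = 8.59 mm

8.59 mm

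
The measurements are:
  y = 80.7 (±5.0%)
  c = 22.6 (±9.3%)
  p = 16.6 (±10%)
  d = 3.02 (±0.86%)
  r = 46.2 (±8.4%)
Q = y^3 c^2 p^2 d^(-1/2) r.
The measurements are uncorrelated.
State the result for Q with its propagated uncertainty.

Products/powers → add relative errors in quadrature, weighted by exponent:
  (3·δy/y)² = (3×0.0500)² = 0.0225;  (2·δc/c)² = (2×0.0930)² = 0.0346;  (2·δp/p)² = (2×0.100)² = 0.0400;  (−½·δd/d)² = (-0.5×0.00860)² = 1.85e-05;  (1·δr/r)² = (1×0.0840)² = 0.00706
δQ/Q = √(0.104) = 0.323
Q = 1.97e+12, so δQ = 0.323 × 1.97e+12 = 6.35e+11.

(1.97 ± 0.635) × 10^12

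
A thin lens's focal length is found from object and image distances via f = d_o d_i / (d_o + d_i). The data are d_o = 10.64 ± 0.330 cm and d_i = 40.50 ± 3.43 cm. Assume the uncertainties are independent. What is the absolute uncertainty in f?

0.255 cm

∂f/∂d_o = (d_i/(d_o+d_i))² = 0.627;  ∂f/∂d_i = (d_o/(d_o+d_i))² = 0.0433
δf = √((∂f/∂d_o · δd_o)² + (∂f/∂d_i · δd_i)²) = √(0.0428 + 0.0220) = 0.255 cm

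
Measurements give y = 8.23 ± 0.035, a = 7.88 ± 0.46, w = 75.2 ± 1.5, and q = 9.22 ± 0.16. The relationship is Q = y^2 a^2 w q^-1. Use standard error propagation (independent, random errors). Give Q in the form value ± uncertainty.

34300 ± 4120

Q is a product of powers, so relative uncertainties combine in quadrature:
  (2·δy/y)² = (2×0.00425)² = 7.23e-05;  (2·δa/a)² = (2×0.0584)² = 0.0136;  (1·δw/w)² = (1×0.0199)² = 0.000398;  (-1·δq/q)² = (-1×0.0174)² = 0.000301
δQ/Q = √(0.0144) = 0.120
Q = 34300, so δQ = 0.120 × 34300 = 4120.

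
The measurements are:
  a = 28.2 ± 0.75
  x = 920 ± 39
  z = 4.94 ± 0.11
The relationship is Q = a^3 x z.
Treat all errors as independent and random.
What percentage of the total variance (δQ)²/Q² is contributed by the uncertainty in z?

5.73%

(δQ/Q)² = (3·δa/a)² + (1·δx/x)² + (1·δz/z)²
  a term: (3×0.0266)² = 0.00637
  x term: (1×0.0424)² = 0.00180
  z term: (1×0.0223)² = 0.000496
Total = 0.00866. Share from z = 0.000496/0.00866 = 0.0573.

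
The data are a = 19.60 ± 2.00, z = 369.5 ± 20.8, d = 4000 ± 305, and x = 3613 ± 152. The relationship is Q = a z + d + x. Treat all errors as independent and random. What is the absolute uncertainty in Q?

Let p = a·z = 7242. δp/p = √((1·δa/a)² + (1·δz/z)²) = √(0.0104 + 0.00317) = 0.117, so δp = 844.
Q = p + d + x: δQ = √(δp² + δd² + δx²) = √(7.12e+05 + 93000 + 23100) = 910

910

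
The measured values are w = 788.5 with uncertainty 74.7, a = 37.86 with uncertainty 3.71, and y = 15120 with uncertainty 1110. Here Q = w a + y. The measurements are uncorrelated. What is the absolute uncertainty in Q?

Let p = w·a = 29850. δp/p = √((1·δw/w)² + (1·δa/a)²) = √(0.00898 + 0.00960) = 0.136, so δp = 4070.
Q = p + y: δQ = √(δp² + δy²) = √(1.66e+07 + 1.23e+06) = 4220

4220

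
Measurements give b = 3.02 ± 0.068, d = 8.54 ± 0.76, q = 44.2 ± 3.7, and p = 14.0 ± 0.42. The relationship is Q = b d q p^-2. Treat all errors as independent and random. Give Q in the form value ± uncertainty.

Q is a product of powers, so relative uncertainties combine in quadrature:
  (1·δb/b)² = (1×0.0225)² = 0.000507;  (1·δd/d)² = (1×0.0890)² = 0.00792;  (1·δq/q)² = (1×0.0837)² = 0.00701;  (-2·δp/p)² = (-2×0.0300)² = 0.00360
δQ/Q = √(0.0190) = 0.138
Q = 5.82, so δQ = 0.138 × 5.82 = 0.802.

5.82 ± 0.802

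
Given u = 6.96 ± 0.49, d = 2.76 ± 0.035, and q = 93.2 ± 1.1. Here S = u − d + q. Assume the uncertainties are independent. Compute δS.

1.20

Each term contributes (cᵢ δxᵢ)² to (δS)²:
  (δu)² = 0.240;  (δd)² = 0.00123;  (δq)² = 1.21
δS = √(1.45) = 1.20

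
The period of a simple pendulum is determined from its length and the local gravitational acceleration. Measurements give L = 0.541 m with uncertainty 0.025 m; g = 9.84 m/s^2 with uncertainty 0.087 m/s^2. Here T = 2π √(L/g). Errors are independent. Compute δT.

0.0347 s

Relative error in a monomial: (δT/T)² = Σ (nᵢ · δxᵢ/xᵢ)².
  (½·δL/L)² = (0.5×0.0462)² = 0.000534;  (−½·δg/g)² = (-0.5×0.00884)² = 1.95e-05
δT/T = √(0.000553) = 0.0235
T = 1.47 s, so δT = 0.0235 × 1.47 = 0.0347 s.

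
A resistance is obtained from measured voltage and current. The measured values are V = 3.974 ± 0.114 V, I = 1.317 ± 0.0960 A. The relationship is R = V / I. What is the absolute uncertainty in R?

Since R is a product/quotient, work with relative uncertainties:
  (1·δV/V)² = (1×0.0287)² = 0.000823;  (-1·δI/I)² = (-1×0.0729)² = 0.00531
δR/R = √(0.00614) = 0.0783
R = 3.017 Ω, so δR = 0.0783 × 3.017 = 0.236 Ω.

0.236 Ω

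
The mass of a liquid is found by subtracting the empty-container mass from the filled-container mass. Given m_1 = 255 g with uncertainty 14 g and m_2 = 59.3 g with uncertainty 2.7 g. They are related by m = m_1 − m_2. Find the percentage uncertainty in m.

7.29%

m is a linear combination, so absolute uncertainties add in quadrature:
  (δm_1)² = 196;  (δm_2)² = 7.29
δm = √(203) = 14.3 g
m = 196 g, so δm/m = 14.3/196 = 0.0729.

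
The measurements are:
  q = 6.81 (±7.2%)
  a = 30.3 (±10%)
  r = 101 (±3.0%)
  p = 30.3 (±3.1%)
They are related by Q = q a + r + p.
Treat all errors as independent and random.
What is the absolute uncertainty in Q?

Let w = q·a = 206. δw/w = √((1·δq/q)² + (1·δa/a)²) = √(0.00518 + 0.0100) = 0.123, so δw = 25.4.
Q = w + r + p: δQ = √(δw² + δr² + δp²) = √(646 + 9.18 + 0.882) = 25.6

25.6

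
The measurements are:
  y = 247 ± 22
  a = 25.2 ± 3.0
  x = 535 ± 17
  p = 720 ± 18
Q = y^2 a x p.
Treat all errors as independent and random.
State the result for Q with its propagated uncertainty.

Q is a product of powers, so relative uncertainties combine in quadrature:
  (2·δy/y)² = (2×0.0891)² = 0.0317;  (1·δa/a)² = (1×0.119)² = 0.0142;  (1·δx/x)² = (1×0.0318)² = 0.00101;  (1·δp/p)² = (1×0.0250)² = 0.000625
δQ/Q = √(0.0475) = 0.218
Q = 5.92e+11, so δQ = 0.218 × 5.92e+11 = 1.29e+11.

(5.92 ± 1.29) × 10^11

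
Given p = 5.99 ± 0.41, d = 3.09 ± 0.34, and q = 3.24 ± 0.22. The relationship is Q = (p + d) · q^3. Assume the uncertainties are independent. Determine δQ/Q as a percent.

21.2%

Let u = p + d = 9.08. δu = √(δp² + δd²) = √(0.168 + 0.116) = 0.533, so δu/u = 0.0587.
Q is then a monomial in u, q:
δQ/Q = √((δu/u)² + (3·δq/q)²) = √(0.00344 + 0.0415) = 0.212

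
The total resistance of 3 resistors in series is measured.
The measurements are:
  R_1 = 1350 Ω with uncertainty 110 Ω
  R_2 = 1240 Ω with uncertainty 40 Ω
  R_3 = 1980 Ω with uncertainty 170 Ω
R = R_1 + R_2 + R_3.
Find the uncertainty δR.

R is a linear combination, so absolute uncertainties add in quadrature:
  (δR_1)² = 12100;  (δR_2)² = 1600;  (δR_3)² = 28900
δR = √(42600) = 206 Ω

206 Ω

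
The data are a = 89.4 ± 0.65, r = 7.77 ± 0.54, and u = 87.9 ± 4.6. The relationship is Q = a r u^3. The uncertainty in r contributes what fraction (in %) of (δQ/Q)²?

16.4%

(δQ/Q)² = (1·δa/a)² + (1·δr/r)² + (3·δu/u)²
  a term: (1×0.00727)² = 5.29e-05
  r term: (1×0.0695)² = 0.00483
  u term: (3×0.0523)² = 0.0246
Total = 0.0295. Share from r = 0.00483/0.0295 = 0.164.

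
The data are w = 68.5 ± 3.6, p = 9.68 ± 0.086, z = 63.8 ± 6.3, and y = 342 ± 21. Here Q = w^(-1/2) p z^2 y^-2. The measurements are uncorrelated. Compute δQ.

0.00953

Q is a product of powers, so relative uncertainties combine in quadrature:
  (−½·δw/w)² = (-0.5×0.0526)² = 0.000691;  (1·δp/p)² = (1×0.00888)² = 7.89e-05;  (2·δz/z)² = (2×0.0987)² = 0.0390;  (-2·δy/y)² = (-2×0.0614)² = 0.0151
δQ/Q = √(0.0549) = 0.234
Q = 0.0407, so δQ = 0.234 × 0.0407 = 0.00953.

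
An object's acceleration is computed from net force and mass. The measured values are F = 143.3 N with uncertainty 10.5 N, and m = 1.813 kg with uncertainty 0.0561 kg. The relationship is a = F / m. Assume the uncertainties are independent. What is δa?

6.29 m/s^2

Each factor contributes (exponent × relative error)² to (δa/a)²:
  (1·δF/F)² = (1×0.0733)² = 0.00537;  (-1·δm/m)² = (-1×0.0309)² = 0.000957
δa/a = √(0.00633) = 0.0795
a = 79.04 m/s^2, so δa = 0.0795 × 79.04 = 6.29 m/s^2.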